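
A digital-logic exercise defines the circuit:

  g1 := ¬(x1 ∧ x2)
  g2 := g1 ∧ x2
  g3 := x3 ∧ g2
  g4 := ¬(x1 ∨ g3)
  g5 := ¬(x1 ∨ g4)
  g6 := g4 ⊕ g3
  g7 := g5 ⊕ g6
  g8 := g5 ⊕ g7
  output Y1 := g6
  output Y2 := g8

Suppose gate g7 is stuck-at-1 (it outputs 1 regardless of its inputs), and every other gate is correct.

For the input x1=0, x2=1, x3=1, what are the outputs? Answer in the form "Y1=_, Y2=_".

Propagate with g7 forced: g1=1, g2=1, g3=1, g4=0, g5=1, g6=1, g7=1 [stuck-at-1], g8=0.
So the outputs are Y1=1, Y2=0. (Without the fault they would be Y1=1, Y2=1.)

Y1=1, Y2=0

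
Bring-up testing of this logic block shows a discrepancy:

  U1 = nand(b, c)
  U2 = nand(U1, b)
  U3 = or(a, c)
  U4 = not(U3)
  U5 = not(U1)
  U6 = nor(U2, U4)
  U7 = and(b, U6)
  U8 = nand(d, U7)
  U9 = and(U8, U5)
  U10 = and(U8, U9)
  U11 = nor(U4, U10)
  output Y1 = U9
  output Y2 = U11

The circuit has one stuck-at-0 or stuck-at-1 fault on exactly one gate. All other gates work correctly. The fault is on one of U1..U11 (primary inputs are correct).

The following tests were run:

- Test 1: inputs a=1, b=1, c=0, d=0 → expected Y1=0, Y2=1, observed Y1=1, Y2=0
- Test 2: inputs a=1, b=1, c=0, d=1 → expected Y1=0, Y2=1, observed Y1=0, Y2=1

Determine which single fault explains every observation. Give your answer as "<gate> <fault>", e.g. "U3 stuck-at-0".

Fault-free values for test 1 (a=1, b=1, c=0, d=0): U1=1, U2=0, U3=1, U4=0, U5=0, U6=1, U7=1, U8=1, U9=0, U10=0, U11=1, giving Y1=0, Y2=1. Observed Y1=1, Y2=0.
Test 1: faults giving observed Y1=1, Y2=0 are {U1 stuck-at-0, U5 stuck-at-1, U9 stuck-at-1}.
Test 2 (a=1, b=1, c=0, d=1): fault-free U1=1, U2=0, U3=1, U4=0, U5=0, U6=1, U7=1, U8=0, U9=0, U10=0, U11=1 → Y1=0, Y2=1; observed Y1=0, Y2=1. Eliminates U1 stuck-at-0, U9 stuck-at-1.
Only U5 stuck-at-1 is consistent with every test.

U5 stuck-at-1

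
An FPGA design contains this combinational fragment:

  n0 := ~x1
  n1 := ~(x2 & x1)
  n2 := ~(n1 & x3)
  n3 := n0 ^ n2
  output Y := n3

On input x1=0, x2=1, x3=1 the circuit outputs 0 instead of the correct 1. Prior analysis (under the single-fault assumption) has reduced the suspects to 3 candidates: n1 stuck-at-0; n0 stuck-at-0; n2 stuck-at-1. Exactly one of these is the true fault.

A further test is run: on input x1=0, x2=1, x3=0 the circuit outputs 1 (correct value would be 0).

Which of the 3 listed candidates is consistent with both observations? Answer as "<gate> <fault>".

n0 stuck-at-0

Evaluate each candidate on input x1=0, x2=1, x3=0:
  n1 stuck-at-0: n0=1, n1=0 [stuck-at-0], n2=1, n3=0 → 0 — eliminated
  n0 stuck-at-0: n0=0 [stuck-at-0], n1=1, n2=1, n3=1 → 1 — matches
  n2 stuck-at-1: n0=1, n1=1, n2=1 [stuck-at-1], n3=0 → 0 — eliminated
Only n0 stuck-at-0 reproduces the observed 1.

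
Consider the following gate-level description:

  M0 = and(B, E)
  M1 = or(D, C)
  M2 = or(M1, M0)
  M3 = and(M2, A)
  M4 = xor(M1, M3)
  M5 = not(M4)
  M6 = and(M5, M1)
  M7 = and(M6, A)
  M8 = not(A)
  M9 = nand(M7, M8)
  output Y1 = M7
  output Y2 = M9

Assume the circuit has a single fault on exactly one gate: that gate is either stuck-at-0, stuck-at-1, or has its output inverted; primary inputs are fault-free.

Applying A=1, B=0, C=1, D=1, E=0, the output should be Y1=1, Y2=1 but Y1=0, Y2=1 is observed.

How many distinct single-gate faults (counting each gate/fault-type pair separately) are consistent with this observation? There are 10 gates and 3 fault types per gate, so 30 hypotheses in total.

Fault-free: M0=0, M1=1, M2=1, M3=1, M4=0, M5=1, M6=1, M7=1, M8=0, M9=1 → Y1=1, Y2=1. Observed Y1=0, Y2=1.
  M0: none of the 3 fault types match ✗
  M1: stuck-at-0, inverted output ✓; others ✗
  M2: stuck-at-0, inverted output ✓; others ✗
  M3: stuck-at-0, inverted output ✓; others ✗
  M4: stuck-at-1, inverted output ✓; others ✗
  M5: stuck-at-0, inverted output ✓; others ✗
  M6: stuck-at-0, inverted output ✓; others ✗
  M7: stuck-at-0, inverted output ✓; others ✗
  M8: none of the 3 fault types match ✗
  M9: none of the 3 fault types match ✗
Consistent faults: {M1 stuck-at-0, M1 inverted output, M2 stuck-at-0, M2 inverted output, M3 stuck-at-0, M3 inverted output, M4 stuck-at-1, M4 inverted output, M5 stuck-at-0, M5 inverted output, M6 stuck-at-0, M6 inverted output, M7 stuck-at-0, M7 inverted output} — 14 in all.

14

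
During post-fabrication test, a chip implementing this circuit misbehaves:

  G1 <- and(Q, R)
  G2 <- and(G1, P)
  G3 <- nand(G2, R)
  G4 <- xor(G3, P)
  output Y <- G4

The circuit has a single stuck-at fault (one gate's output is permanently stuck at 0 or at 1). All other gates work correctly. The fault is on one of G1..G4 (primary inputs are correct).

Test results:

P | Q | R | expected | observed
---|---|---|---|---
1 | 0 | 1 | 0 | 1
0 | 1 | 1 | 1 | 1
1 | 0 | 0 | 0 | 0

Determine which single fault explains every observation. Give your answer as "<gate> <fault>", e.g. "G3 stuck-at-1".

G1 stuck-at-1

Fault-free values for test 1 (P=1, Q=0, R=1): G1=0, G2=0, G3=1, G4=0, giving Y=0. Observed 1.
Test 1: faults giving observed 1 are {G1 stuck-at-1, G2 stuck-at-1, G3 stuck-at-0, G4 stuck-at-1}.
Test 2 (P=0, Q=1, R=1): fault-free G1=1, G2=0, G3=1, G4=1 → 1; observed 1. Eliminates G2 stuck-at-1, G3 stuck-at-0.
Test 3 (P=1, Q=0, R=0): fault-free G1=0, G2=0, G3=1, G4=0 → 0; observed 0. Eliminates G4 stuck-at-1.
Only G1 stuck-at-1 is consistent with every test.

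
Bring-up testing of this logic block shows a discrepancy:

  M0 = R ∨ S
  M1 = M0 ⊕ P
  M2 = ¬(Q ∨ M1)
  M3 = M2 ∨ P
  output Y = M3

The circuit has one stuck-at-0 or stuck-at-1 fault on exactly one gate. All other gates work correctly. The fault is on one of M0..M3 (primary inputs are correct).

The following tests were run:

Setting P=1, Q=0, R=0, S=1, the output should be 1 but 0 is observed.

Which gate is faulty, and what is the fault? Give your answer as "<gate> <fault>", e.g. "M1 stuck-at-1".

M3 stuck-at-0

Fault-free values for test 1 (P=1, Q=0, R=0, S=1): M0=1, M1=0, M2=1, M3=1, giving Y=1. Observed 0.
Test 1: faults giving observed 0 are {M3 stuck-at-0}.
Only M3 stuck-at-0 is consistent with every test.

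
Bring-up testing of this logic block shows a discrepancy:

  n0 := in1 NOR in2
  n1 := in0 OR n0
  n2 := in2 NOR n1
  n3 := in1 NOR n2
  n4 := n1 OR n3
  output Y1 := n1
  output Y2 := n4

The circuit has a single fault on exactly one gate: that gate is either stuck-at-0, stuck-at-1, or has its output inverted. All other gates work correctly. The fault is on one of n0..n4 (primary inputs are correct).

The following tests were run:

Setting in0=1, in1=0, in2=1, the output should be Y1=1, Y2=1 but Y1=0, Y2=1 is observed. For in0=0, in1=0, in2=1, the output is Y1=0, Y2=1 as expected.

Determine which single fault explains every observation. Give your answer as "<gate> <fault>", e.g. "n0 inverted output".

Fault-free values for test 1 (in0=1, in1=0, in2=1): n0=0, n1=1, n2=0, n3=1, n4=1, giving Y1=1, Y2=1. Observed Y1=0, Y2=1.
Test 1: faults giving observed Y1=0, Y2=1 are {n1 stuck-at-0, n1 inverted output}.
Test 2 (in0=0, in1=0, in2=1): fault-free n0=0, n1=0, n2=0, n3=1, n4=1 → Y1=0, Y2=1; observed Y1=0, Y2=1. Eliminates n1 inverted output.
Only n1 stuck-at-0 is consistent with every test.

n1 stuck-at-0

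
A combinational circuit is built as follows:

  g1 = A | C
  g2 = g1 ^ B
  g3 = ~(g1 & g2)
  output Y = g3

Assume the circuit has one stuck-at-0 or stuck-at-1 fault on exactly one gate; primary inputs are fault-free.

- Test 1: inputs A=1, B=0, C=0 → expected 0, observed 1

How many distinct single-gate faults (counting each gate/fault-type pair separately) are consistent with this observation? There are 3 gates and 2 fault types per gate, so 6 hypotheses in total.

Fault-free: g1=1, g2=1, g3=0 → 0. Observed 1.
  g1 stuck-at-0: output 1 ✓
  g1 stuck-at-1: output 0 ✗
  g2 stuck-at-0: output 1 ✓
  g2 stuck-at-1: output 0 ✗
  g3 stuck-at-0: output 0 ✗
  g3 stuck-at-1: output 1 ✓
Consistent faults: {g1 stuck-at-0, g2 stuck-at-0, g3 stuck-at-1} — 3 in all.

3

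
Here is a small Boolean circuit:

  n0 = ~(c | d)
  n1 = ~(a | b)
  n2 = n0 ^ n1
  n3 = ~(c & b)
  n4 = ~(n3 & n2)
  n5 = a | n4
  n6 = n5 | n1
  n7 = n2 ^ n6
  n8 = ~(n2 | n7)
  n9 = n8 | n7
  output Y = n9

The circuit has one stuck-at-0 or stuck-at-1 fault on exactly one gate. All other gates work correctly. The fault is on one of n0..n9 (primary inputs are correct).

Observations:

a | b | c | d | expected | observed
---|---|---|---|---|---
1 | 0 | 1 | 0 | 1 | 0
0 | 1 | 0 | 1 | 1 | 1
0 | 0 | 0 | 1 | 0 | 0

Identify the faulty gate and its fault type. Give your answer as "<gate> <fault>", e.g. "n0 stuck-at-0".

n2 stuck-at-1

Fault-free values for test 1 (a=1, b=0, c=1, d=0): n0=0, n1=0, n2=0, n3=1, n4=1, n5=1, n6=1, n7=1, n8=0, n9=1, giving Y=1. Observed 0.
Test 1: faults giving observed 0 are {n0 stuck-at-1, n1 stuck-at-1, n2 stuck-at-1, n9 stuck-at-0}.
Test 2 (a=0, b=1, c=0, d=1): fault-free n0=0, n1=0, n2=0, n3=1, n4=1, n5=1, n6=1, n7=1, n8=0, n9=1 → 1; observed 1. Eliminates n1 stuck-at-1, n9 stuck-at-0.
Test 3 (a=0, b=0, c=0, d=1): fault-free n0=0, n1=1, n2=1, n3=1, n4=0, n5=0, n6=1, n7=0, n8=0, n9=0 → 0; observed 0. Eliminates n0 stuck-at-1.
Only n2 stuck-at-1 is consistent with every test.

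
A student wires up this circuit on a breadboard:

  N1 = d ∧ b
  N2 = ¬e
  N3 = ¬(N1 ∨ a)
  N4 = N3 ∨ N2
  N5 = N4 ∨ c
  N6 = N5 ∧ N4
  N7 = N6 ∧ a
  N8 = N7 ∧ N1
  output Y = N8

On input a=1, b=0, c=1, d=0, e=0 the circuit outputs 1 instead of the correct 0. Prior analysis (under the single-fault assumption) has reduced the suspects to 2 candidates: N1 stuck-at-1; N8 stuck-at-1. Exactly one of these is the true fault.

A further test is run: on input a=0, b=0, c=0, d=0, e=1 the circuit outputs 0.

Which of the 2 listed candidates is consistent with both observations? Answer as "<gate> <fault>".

N1 stuck-at-1

Evaluate each candidate on input a=0, b=0, c=0, d=0, e=1:
  N1 stuck-at-1: N1=1 [stuck-at-1], N2=0, N3=0, N4=0, N5=0, N6=0, N7=0, N8=0 → 0 — matches
  N8 stuck-at-1: N1=0, N2=0, N3=1, N4=1, N5=1, N6=1, N7=0, N8=1 [stuck-at-1] → 1 — eliminated
Only N1 stuck-at-1 reproduces the observed 0.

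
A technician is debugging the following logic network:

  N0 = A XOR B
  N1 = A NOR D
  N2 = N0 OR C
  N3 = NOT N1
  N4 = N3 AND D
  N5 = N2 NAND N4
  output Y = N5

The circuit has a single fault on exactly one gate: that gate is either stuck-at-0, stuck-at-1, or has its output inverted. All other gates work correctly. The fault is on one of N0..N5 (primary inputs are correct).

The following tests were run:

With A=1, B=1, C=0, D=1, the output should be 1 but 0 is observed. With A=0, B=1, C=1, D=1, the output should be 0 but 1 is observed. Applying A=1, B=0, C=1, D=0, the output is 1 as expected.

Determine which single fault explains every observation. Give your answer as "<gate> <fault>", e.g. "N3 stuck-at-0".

Fault-free values for test 1 (A=1, B=1, C=0, D=1): N0=0, N1=0, N2=0, N3=1, N4=1, N5=1, giving Y=1. Observed 0.
Test 1: faults giving observed 0 are {N0 stuck-at-1, N0 inverted output, N2 stuck-at-1, N2 inverted output, N5 stuck-at-0, N5 inverted output}.
Test 2 (A=0, B=1, C=1, D=1): fault-free N0=1, N1=0, N2=1, N3=1, N4=1, N5=0 → 0; observed 1. Eliminates N0 stuck-at-1, N0 inverted output, N2 stuck-at-1, N5 stuck-at-0.
Test 3 (A=1, B=0, C=1, D=0): fault-free N0=1, N1=0, N2=1, N3=1, N4=0, N5=1 → 1; observed 1. Eliminates N5 inverted output.
Only N2 inverted output is consistent with every test.

N2 inverted output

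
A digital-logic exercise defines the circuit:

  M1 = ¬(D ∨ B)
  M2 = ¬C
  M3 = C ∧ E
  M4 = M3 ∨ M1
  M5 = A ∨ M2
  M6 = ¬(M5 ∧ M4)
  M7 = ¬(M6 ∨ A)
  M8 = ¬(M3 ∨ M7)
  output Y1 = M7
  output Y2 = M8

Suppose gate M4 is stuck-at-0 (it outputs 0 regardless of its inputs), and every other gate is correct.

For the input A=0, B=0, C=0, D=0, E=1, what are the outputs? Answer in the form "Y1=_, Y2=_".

Y1=0, Y2=1

Propagate with M4 forced: M1=1, M2=1, M3=0, M4=0 [stuck-at-0], M5=1, M6=1, M7=0, M8=1.
So the outputs are Y1=0, Y2=1. (Without the fault they would be Y1=1, Y2=0.)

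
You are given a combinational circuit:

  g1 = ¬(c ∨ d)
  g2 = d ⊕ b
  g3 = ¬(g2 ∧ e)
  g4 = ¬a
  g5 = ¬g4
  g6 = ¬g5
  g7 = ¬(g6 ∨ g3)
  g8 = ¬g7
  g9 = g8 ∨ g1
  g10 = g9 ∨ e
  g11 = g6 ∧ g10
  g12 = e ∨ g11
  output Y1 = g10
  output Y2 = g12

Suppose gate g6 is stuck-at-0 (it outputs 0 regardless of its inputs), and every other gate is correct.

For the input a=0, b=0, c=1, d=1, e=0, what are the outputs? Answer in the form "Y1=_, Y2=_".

Y1=1, Y2=0

Propagate with g6 forced: g1=0, g2=1, g3=1, g4=1, g5=0, g6=0 [stuck-at-0], g7=0, g8=1, g9=1, g10=1, g11=0, g12=0.
So the outputs are Y1=1, Y2=0. (Without the fault they would be Y1=1, Y2=1.)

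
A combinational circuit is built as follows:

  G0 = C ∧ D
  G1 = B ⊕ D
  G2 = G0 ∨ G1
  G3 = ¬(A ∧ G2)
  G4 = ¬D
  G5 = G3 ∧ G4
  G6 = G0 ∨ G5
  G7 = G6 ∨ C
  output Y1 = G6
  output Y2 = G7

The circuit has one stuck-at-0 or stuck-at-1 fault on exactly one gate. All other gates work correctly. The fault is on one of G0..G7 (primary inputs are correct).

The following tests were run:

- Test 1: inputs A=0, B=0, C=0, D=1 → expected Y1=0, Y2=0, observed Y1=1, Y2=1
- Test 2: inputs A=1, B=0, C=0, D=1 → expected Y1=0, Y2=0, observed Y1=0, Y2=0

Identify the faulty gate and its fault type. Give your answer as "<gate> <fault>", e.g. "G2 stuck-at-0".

Fault-free values for test 1 (A=0, B=0, C=0, D=1): G0=0, G1=1, G2=1, G3=1, G4=0, G5=0, G6=0, G7=0, giving Y1=0, Y2=0. Observed Y1=1, Y2=1.
Test 1: faults giving observed Y1=1, Y2=1 are {G0 stuck-at-1, G4 stuck-at-1, G5 stuck-at-1, G6 stuck-at-1}.
Test 2 (A=1, B=0, C=0, D=1): fault-free G0=0, G1=1, G2=1, G3=0, G4=0, G5=0, G6=0, G7=0 → Y1=0, Y2=0; observed Y1=0, Y2=0. Eliminates G0 stuck-at-1, G5 stuck-at-1, G6 stuck-at-1.
Only G4 stuck-at-1 is consistent with every test.

G4 stuck-at-1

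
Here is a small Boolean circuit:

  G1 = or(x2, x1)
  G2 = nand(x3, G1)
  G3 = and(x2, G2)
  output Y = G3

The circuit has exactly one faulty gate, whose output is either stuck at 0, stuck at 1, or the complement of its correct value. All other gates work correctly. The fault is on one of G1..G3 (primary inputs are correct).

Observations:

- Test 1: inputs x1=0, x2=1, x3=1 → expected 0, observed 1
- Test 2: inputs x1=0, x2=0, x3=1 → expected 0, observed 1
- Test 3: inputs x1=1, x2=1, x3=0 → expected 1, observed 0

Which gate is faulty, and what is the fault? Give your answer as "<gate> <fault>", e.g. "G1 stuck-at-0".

G3 inverted output

Fault-free values for test 1 (x1=0, x2=1, x3=1): G1=1, G2=0, G3=0, giving Y=0. Observed 1.
Test 1: faults giving observed 1 are {G1 stuck-at-0, G1 inverted output, G2 stuck-at-1, G2 inverted output, G3 stuck-at-1, G3 inverted output}.
Test 2 (x1=0, x2=0, x3=1): fault-free G1=0, G2=1, G3=0 → 0; observed 1. Eliminates G1 stuck-at-0, G1 inverted output, G2 stuck-at-1, G2 inverted output.
Test 3 (x1=1, x2=1, x3=0): fault-free G1=1, G2=1, G3=1 → 1; observed 0. Eliminates G3 stuck-at-1.
Only G3 inverted output is consistent with every test.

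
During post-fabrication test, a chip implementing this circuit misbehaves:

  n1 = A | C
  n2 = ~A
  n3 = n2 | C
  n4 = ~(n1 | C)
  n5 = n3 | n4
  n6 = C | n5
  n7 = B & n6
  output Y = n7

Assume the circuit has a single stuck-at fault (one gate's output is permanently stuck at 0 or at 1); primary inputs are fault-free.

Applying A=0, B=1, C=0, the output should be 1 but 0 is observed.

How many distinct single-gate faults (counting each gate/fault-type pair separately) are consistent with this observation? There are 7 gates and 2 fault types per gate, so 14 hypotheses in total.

3

Fault-free: n1=0, n2=1, n3=1, n4=1, n5=1, n6=1, n7=1 → 1. Observed 0.
  n1 stuck-at-0: output 1 ✗
  n1 stuck-at-1: output 1 ✗
  n2 stuck-at-0: output 1 ✗
  n2 stuck-at-1: output 1 ✗
  n3 stuck-at-0: output 1 ✗
  n3 stuck-at-1: output 1 ✗
  n4 stuck-at-0: output 1 ✗
  n4 stuck-at-1: output 1 ✗
  n5 stuck-at-0: output 0 ✓
  n5 stuck-at-1: output 1 ✗
  n6 stuck-at-0: output 0 ✓
  n6 stuck-at-1: output 1 ✗
  n7 stuck-at-0: output 0 ✓
  n7 stuck-at-1: output 1 ✗
Consistent faults: {n5 stuck-at-0, n6 stuck-at-0, n7 stuck-at-0} — 3 in all.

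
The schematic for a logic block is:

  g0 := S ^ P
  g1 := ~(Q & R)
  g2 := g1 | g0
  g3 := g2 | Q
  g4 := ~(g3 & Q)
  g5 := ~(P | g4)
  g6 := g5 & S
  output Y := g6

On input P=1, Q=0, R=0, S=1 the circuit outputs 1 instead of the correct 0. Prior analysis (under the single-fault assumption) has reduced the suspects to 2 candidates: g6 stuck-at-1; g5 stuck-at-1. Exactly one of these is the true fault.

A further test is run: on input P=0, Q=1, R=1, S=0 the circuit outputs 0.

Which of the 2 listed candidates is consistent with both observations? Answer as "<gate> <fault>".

g5 stuck-at-1

Evaluate each candidate on input P=0, Q=1, R=1, S=0:
  g6 stuck-at-1: g0=0, g1=0, g2=0, g3=1, g4=0, g5=1, g6=1 [stuck-at-1] → 1 — eliminated
  g5 stuck-at-1: g0=0, g1=0, g2=0, g3=1, g4=0, g5=1 [stuck-at-1], g6=0 → 0 — matches
Only g5 stuck-at-1 reproduces the observed 0.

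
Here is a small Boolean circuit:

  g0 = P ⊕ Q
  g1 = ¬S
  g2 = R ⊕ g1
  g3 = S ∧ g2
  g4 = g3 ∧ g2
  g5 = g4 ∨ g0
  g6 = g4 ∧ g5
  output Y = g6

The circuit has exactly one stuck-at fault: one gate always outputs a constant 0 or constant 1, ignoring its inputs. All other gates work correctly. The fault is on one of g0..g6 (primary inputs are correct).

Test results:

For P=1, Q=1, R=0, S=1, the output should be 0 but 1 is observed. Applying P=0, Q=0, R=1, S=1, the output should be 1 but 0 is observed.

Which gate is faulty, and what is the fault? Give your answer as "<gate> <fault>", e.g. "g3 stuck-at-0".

g1 stuck-at-1

Fault-free values for test 1 (P=1, Q=1, R=0, S=1): g0=0, g1=0, g2=0, g3=0, g4=0, g5=0, g6=0, giving Y=0. Observed 1.
Test 1: faults giving observed 1 are {g1 stuck-at-1, g2 stuck-at-1, g4 stuck-at-1, g6 stuck-at-1}.
Test 2 (P=0, Q=0, R=1, S=1): fault-free g0=0, g1=0, g2=1, g3=1, g4=1, g5=1, g6=1 → 1; observed 0. Eliminates g2 stuck-at-1, g4 stuck-at-1, g6 stuck-at-1.
Only g1 stuck-at-1 is consistent with every test.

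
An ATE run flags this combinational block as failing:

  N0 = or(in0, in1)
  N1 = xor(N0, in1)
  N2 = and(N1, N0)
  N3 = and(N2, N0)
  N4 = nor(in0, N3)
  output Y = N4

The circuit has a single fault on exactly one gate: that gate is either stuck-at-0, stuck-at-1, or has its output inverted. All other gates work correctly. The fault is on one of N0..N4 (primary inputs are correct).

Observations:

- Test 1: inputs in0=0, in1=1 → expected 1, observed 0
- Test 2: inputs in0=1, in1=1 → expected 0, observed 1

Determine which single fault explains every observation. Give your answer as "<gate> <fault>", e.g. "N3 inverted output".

N4 inverted output

Fault-free values for test 1 (in0=0, in1=1): N0=1, N1=0, N2=0, N3=0, N4=1, giving Y=1. Observed 0.
Test 1: faults giving observed 0 are {N1 stuck-at-1, N1 inverted output, N2 stuck-at-1, N2 inverted output, N3 stuck-at-1, N3 inverted output, N4 stuck-at-0, N4 inverted output}.
Test 2 (in0=1, in1=1): fault-free N0=1, N1=0, N2=0, N3=0, N4=0 → 0; observed 1. Eliminates N1 stuck-at-1, N1 inverted output, N2 stuck-at-1, N2 inverted output, N3 stuck-at-1, N3 inverted output, N4 stuck-at-0.
Only N4 inverted output is consistent with every test.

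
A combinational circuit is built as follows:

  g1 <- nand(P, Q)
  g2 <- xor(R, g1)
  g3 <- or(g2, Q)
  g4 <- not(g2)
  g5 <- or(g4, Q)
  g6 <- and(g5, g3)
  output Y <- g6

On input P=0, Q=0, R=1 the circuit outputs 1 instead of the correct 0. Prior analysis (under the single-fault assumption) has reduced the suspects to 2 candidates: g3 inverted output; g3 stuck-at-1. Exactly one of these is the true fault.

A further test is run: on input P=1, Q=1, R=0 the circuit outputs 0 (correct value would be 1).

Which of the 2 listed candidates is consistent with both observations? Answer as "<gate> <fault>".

g3 inverted output

Evaluate each candidate on input P=1, Q=1, R=0:
  g3 inverted output: g1=0, g2=0, g3=0 [inverted output], g4=1, g5=1, g6=0 → 0 — matches
  g3 stuck-at-1: g1=0, g2=0, g3=1 [stuck-at-1], g4=1, g5=1, g6=1 → 1 — eliminated
Only g3 inverted output reproduces the observed 0.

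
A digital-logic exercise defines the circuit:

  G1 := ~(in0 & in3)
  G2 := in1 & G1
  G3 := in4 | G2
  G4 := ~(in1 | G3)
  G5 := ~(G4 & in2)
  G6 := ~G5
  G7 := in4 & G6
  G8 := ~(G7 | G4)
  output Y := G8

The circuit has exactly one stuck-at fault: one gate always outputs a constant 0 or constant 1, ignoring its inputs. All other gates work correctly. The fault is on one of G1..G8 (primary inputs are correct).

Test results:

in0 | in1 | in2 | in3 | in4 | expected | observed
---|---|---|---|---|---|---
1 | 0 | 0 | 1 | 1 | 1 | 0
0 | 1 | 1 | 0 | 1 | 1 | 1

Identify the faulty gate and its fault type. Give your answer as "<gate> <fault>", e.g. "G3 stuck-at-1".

G3 stuck-at-0

Fault-free values for test 1 (in0=1, in1=0, in2=0, in3=1, in4=1): G1=0, G2=0, G3=1, G4=0, G5=1, G6=0, G7=0, G8=1, giving Y=1. Observed 0.
Test 1: faults giving observed 0 are {G3 stuck-at-0, G4 stuck-at-1, G5 stuck-at-0, G6 stuck-at-1, G7 stuck-at-1, G8 stuck-at-0}.
Test 2 (in0=0, in1=1, in2=1, in3=0, in4=1): fault-free G1=1, G2=1, G3=1, G4=0, G5=1, G6=0, G7=0, G8=1 → 1; observed 1. Eliminates G4 stuck-at-1, G5 stuck-at-0, G6 stuck-at-1, G7 stuck-at-1, G8 stuck-at-0.
Only G3 stuck-at-0 is consistent with every test.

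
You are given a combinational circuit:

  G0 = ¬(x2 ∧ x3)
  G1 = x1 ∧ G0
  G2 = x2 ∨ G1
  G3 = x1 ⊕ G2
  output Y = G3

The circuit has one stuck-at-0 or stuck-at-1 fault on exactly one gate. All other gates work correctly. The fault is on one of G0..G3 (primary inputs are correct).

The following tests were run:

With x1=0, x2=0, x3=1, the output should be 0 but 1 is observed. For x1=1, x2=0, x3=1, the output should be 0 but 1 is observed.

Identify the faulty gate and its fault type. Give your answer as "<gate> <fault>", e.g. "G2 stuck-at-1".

G3 stuck-at-1

Fault-free values for test 1 (x1=0, x2=0, x3=1): G0=1, G1=0, G2=0, G3=0, giving Y=0. Observed 1.
Test 1: faults giving observed 1 are {G1 stuck-at-1, G2 stuck-at-1, G3 stuck-at-1}.
Test 2 (x1=1, x2=0, x3=1): fault-free G0=1, G1=1, G2=1, G3=0 → 0; observed 1. Eliminates G1 stuck-at-1, G2 stuck-at-1.
Only G3 stuck-at-1 is consistent with every test.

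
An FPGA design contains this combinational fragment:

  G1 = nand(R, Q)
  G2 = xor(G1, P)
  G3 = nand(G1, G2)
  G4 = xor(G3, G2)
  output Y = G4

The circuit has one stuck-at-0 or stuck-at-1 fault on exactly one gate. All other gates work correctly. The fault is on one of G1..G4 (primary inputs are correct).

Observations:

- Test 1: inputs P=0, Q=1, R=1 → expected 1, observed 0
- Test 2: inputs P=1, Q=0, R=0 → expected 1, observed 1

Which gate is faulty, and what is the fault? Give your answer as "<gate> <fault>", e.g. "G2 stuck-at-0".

Fault-free values for test 1 (P=0, Q=1, R=1): G1=0, G2=0, G3=1, G4=1, giving Y=1. Observed 0.
Test 1: faults giving observed 0 are {G2 stuck-at-1, G3 stuck-at-0, G4 stuck-at-0}.
Test 2 (P=1, Q=0, R=0): fault-free G1=1, G2=0, G3=1, G4=1 → 1; observed 1. Eliminates G3 stuck-at-0, G4 stuck-at-0.
Only G2 stuck-at-1 is consistent with every test.

G2 stuck-at-1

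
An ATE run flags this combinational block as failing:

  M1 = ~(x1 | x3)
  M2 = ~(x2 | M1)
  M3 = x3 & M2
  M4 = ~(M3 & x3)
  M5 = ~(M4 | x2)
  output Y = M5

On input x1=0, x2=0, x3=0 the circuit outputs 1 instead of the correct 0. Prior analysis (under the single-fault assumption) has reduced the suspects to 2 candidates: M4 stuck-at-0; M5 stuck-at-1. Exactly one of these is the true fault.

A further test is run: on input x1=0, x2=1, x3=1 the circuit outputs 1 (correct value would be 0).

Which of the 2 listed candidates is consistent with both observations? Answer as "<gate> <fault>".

M5 stuck-at-1

Evaluate each candidate on input x1=0, x2=1, x3=1:
  M4 stuck-at-0: M1=0, M2=0, M3=0, M4=0 [stuck-at-0], M5=0 → 0 — eliminated
  M5 stuck-at-1: M1=0, M2=0, M3=0, M4=1, M5=1 [stuck-at-1] → 1 — matches
Only M5 stuck-at-1 reproduces the observed 1.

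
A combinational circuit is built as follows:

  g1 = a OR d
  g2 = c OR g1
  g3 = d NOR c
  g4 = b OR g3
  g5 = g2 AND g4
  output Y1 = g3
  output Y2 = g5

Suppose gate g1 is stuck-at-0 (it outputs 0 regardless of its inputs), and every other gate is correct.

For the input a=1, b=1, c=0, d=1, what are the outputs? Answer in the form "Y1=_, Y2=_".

Propagate with g1 forced: g1=0 [stuck-at-0], g2=0, g3=0, g4=1, g5=0.
So the outputs are Y1=0, Y2=0. (Without the fault they would be Y1=0, Y2=1.)

Y1=0, Y2=0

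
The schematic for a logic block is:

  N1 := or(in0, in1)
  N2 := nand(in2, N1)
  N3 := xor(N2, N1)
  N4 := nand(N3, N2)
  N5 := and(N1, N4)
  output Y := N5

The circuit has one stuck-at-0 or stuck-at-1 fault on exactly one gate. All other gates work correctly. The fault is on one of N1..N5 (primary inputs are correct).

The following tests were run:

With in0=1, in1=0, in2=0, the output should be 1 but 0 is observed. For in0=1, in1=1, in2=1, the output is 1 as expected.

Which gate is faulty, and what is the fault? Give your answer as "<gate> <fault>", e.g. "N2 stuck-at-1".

Fault-free values for test 1 (in0=1, in1=0, in2=0): N1=1, N2=1, N3=0, N4=1, N5=1, giving Y=1. Observed 0.
Test 1: faults giving observed 0 are {N1 stuck-at-0, N3 stuck-at-1, N4 stuck-at-0, N5 stuck-at-0}.
Test 2 (in0=1, in1=1, in2=1): fault-free N1=1, N2=0, N3=1, N4=1, N5=1 → 1; observed 1. Eliminates N1 stuck-at-0, N4 stuck-at-0, N5 stuck-at-0.
Only N3 stuck-at-1 is consistent with every test.

N3 stuck-at-1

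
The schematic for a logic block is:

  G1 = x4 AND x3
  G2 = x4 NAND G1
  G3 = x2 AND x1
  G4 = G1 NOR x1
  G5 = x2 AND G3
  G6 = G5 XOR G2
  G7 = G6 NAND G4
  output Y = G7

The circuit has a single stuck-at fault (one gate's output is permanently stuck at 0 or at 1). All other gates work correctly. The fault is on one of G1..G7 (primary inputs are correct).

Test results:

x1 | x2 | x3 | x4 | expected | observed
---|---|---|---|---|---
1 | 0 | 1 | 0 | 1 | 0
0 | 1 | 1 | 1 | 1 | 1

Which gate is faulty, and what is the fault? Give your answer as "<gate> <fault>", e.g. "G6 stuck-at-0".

Fault-free values for test 1 (x1=1, x2=0, x3=1, x4=0): G1=0, G2=1, G3=0, G4=0, G5=0, G6=1, G7=1, giving Y=1. Observed 0.
Test 1: faults giving observed 0 are {G4 stuck-at-1, G7 stuck-at-0}.
Test 2 (x1=0, x2=1, x3=1, x4=1): fault-free G1=1, G2=0, G3=0, G4=0, G5=0, G6=0, G7=1 → 1; observed 1. Eliminates G7 stuck-at-0.
Only G4 stuck-at-1 is consistent with every test.

G4 stuck-at-1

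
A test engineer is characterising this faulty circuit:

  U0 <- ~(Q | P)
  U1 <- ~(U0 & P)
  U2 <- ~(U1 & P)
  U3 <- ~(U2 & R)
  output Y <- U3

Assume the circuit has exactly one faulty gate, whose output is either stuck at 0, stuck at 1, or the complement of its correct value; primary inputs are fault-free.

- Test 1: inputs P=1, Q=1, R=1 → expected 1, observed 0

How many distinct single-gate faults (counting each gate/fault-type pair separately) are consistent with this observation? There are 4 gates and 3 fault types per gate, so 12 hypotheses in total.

Fault-free: U0=0, U1=1, U2=0, U3=1 → 1. Observed 0.
  U0 stuck-at-0: output 1 ✗
  U0 stuck-at-1: output 0 ✓
  U0 inverted output: output 0 ✓
  U1 stuck-at-0: output 0 ✓
  U1 stuck-at-1: output 1 ✗
  U1 inverted output: output 0 ✓
  U2 stuck-at-0: output 1 ✗
  U2 stuck-at-1: output 0 ✓
  U2 inverted output: output 0 ✓
  U3 stuck-at-0: output 0 ✓
  U3 stuck-at-1: output 1 ✗
  U3 inverted output: output 0 ✓
Consistent faults: {U0 stuck-at-1, U0 inverted output, U1 stuck-at-0, U1 inverted output, U2 stuck-at-1, U2 inverted output, U3 stuck-at-0, U3 inverted output} — 8 in all.

8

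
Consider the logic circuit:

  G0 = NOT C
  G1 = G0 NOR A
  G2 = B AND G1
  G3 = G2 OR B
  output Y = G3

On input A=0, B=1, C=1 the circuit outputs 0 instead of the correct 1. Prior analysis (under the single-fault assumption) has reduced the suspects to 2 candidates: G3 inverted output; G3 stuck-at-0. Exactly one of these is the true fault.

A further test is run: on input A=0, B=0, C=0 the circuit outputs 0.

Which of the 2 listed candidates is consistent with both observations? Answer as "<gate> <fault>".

G3 stuck-at-0

Evaluate each candidate on input A=0, B=0, C=0:
  G3 inverted output: G0=1, G1=0, G2=0, G3=1 [inverted output] → 1 — eliminated
  G3 stuck-at-0: G0=1, G1=0, G2=0, G3=0 [stuck-at-0] → 0 — matches
Only G3 stuck-at-0 reproduces the observed 0.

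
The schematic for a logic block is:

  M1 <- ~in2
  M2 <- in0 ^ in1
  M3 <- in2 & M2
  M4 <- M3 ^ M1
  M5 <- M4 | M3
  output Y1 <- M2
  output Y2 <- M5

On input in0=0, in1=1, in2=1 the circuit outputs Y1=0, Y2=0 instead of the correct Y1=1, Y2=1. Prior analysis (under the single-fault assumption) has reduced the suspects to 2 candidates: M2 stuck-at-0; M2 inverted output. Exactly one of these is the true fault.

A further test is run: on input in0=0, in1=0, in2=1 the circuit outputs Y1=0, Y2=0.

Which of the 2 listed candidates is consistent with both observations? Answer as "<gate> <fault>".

Evaluate each candidate on input in0=0, in1=0, in2=1:
  M2 stuck-at-0: M1=0, M2=0 [stuck-at-0], M3=0, M4=0, M5=0 → Y1=0, Y2=0 — matches
  M2 inverted output: M1=0, M2=1 [inverted output], M3=1, M4=1, M5=1 → Y1=1, Y2=1 — eliminated
Only M2 stuck-at-0 reproduces the observed Y1=0, Y2=0.

M2 stuck-at-0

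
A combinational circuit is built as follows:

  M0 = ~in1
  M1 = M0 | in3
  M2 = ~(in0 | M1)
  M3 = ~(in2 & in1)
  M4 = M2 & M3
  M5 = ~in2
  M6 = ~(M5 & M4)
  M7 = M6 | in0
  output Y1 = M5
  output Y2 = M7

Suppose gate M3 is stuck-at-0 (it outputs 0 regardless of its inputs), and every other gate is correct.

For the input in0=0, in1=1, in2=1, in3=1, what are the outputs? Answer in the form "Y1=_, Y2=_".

Y1=0, Y2=1

Propagate with M3 forced: M0=0, M1=1, M2=0, M3=0 [stuck-at-0], M4=0, M5=0, M6=1, M7=1.
So the outputs are Y1=0, Y2=1. (Same as the fault-free value — the fault is masked on this input.)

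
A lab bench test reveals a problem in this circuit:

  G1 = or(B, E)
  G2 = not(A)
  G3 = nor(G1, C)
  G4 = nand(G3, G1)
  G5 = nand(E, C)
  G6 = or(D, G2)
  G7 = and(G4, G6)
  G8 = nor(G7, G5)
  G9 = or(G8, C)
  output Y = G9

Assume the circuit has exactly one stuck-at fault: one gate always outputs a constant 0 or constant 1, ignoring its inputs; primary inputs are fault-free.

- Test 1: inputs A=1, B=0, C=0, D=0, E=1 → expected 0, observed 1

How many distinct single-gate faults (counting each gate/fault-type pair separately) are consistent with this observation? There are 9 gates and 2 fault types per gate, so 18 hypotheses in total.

Fault-free: G1=1, G2=0, G3=0, G4=1, G5=1, G6=0, G7=0, G8=0, G9=0 → 0. Observed 1.
  G1: none of the 2 fault types match ✗
  G2: none of the 2 fault types match ✗
  G3: none of the 2 fault types match ✗
  G4: none of the 2 fault types match ✗
  G5: stuck-at-0 ✓; others ✗
  G6: none of the 2 fault types match ✗
  G7: none of the 2 fault types match ✗
  G8: stuck-at-1 ✓; others ✗
  G9: stuck-at-1 ✓; others ✗
Consistent faults: {G5 stuck-at-0, G8 stuck-at-1, G9 stuck-at-1} — 3 in all.

3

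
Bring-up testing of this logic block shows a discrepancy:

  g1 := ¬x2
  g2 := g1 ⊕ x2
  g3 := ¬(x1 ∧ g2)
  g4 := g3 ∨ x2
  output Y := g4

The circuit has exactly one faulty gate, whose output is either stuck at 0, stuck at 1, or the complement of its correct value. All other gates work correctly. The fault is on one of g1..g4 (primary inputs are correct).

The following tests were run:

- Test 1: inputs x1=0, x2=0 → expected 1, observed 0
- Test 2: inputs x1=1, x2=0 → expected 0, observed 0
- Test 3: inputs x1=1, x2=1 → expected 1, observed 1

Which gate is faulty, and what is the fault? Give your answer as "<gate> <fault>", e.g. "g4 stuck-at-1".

g3 stuck-at-0

Fault-free values for test 1 (x1=0, x2=0): g1=1, g2=1, g3=1, g4=1, giving Y=1. Observed 0.
Test 1: faults giving observed 0 are {g3 stuck-at-0, g3 inverted output, g4 stuck-at-0, g4 inverted output}.
Test 2 (x1=1, x2=0): fault-free g1=1, g2=1, g3=0, g4=0 → 0; observed 0. Eliminates g3 inverted output, g4 inverted output.
Test 3 (x1=1, x2=1): fault-free g1=0, g2=1, g3=0, g4=1 → 1; observed 1. Eliminates g4 stuck-at-0.
Only g3 stuck-at-0 is consistent with every test.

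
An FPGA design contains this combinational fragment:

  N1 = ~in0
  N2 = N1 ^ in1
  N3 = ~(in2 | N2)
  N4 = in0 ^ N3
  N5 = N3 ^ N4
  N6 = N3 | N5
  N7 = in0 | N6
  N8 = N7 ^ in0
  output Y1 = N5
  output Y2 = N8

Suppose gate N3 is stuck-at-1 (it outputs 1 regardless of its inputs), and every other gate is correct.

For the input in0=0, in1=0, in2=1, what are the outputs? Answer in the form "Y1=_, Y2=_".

Y1=0, Y2=1

Propagate with N3 forced: N1=1, N2=1, N3=1 [stuck-at-1], N4=1, N5=0, N6=1, N7=1, N8=1.
So the outputs are Y1=0, Y2=1. (Without the fault they would be Y1=0, Y2=0.)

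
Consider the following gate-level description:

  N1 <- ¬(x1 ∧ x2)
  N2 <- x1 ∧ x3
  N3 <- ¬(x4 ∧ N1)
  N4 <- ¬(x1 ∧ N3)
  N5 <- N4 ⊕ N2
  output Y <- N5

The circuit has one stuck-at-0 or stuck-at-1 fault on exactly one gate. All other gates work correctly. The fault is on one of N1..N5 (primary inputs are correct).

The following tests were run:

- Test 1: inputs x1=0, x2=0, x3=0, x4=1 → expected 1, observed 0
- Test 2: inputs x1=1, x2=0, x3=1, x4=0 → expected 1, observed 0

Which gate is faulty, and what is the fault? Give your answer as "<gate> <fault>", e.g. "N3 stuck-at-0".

Fault-free values for test 1 (x1=0, x2=0, x3=0, x4=1): N1=1, N2=0, N3=0, N4=1, N5=1, giving Y=1. Observed 0.
Test 1: faults giving observed 0 are {N2 stuck-at-1, N4 stuck-at-0, N5 stuck-at-0}.
Test 2 (x1=1, x2=0, x3=1, x4=0): fault-free N1=1, N2=1, N3=1, N4=0, N5=1 → 1; observed 0. Eliminates N2 stuck-at-1, N4 stuck-at-0.
Only N5 stuck-at-0 is consistent with every test.

N5 stuck-at-0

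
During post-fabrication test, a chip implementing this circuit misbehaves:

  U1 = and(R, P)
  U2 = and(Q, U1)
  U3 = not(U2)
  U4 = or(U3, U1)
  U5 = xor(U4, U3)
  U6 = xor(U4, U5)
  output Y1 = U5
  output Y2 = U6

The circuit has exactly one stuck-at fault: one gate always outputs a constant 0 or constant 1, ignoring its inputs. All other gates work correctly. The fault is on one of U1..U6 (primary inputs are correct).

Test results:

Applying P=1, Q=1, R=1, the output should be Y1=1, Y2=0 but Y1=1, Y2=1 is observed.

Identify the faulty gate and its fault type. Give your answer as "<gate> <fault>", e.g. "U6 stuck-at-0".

Fault-free values for test 1 (P=1, Q=1, R=1): U1=1, U2=1, U3=0, U4=1, U5=1, U6=0, giving Y1=1, Y2=0. Observed Y1=1, Y2=1.
Test 1: faults giving observed Y1=1, Y2=1 are {U6 stuck-at-1}.
Only U6 stuck-at-1 is consistent with every test.

U6 stuck-at-1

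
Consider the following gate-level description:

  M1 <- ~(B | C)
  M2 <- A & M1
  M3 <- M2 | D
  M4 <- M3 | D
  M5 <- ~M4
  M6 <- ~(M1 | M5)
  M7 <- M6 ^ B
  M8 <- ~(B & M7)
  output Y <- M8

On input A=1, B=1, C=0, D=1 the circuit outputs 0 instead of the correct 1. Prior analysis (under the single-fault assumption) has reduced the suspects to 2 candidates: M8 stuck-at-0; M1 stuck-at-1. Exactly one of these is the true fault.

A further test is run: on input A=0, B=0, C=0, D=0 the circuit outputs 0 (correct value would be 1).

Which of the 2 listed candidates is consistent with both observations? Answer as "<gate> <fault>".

Evaluate each candidate on input A=0, B=0, C=0, D=0:
  M8 stuck-at-0: M1=1, M2=0, M3=0, M4=0, M5=1, M6=0, M7=0, M8=0 [stuck-at-0] → 0 — matches
  M1 stuck-at-1: M1=1 [stuck-at-1], M2=0, M3=0, M4=0, M5=1, M6=0, M7=0, M8=1 → 1 — eliminated
Only M8 stuck-at-0 reproduces the observed 0.

M8 stuck-at-0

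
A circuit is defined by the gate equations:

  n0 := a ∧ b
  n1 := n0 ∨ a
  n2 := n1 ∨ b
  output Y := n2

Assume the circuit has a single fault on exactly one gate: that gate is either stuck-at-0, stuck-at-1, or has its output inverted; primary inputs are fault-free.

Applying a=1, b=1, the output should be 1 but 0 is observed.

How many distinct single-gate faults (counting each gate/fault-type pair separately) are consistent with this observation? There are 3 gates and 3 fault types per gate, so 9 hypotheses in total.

2

Fault-free: n0=1, n1=1, n2=1 → 1. Observed 0.
  n0 stuck-at-0: output 1 ✗
  n0 stuck-at-1: output 1 ✗
  n0 inverted output: output 1 ✗
  n1 stuck-at-0: output 1 ✗
  n1 stuck-at-1: output 1 ✗
  n1 inverted output: output 1 ✗
  n2 stuck-at-0: output 0 ✓
  n2 stuck-at-1: output 1 ✗
  n2 inverted output: output 0 ✓
Consistent faults: {n2 stuck-at-0, n2 inverted output} — 2 in all.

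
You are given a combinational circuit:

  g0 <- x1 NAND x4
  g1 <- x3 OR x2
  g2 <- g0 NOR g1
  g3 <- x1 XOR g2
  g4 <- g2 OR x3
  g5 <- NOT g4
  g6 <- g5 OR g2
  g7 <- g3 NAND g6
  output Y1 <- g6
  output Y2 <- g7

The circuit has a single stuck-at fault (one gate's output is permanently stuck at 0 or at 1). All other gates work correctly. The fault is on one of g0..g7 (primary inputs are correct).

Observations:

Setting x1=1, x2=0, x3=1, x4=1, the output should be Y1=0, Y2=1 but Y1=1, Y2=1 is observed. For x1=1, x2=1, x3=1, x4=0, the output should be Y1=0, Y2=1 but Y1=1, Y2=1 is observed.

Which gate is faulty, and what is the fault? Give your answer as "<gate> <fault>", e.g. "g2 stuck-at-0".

Fault-free values for test 1 (x1=1, x2=0, x3=1, x4=1): g0=0, g1=1, g2=0, g3=1, g4=1, g5=0, g6=0, g7=1, giving Y1=0, Y2=1. Observed Y1=1, Y2=1.
Test 1: faults giving observed Y1=1, Y2=1 are {g1 stuck-at-0, g2 stuck-at-1}.
Test 2 (x1=1, x2=1, x3=1, x4=0): fault-free g0=1, g1=1, g2=0, g3=1, g4=1, g5=0, g6=0, g7=1 → Y1=0, Y2=1; observed Y1=1, Y2=1. Eliminates g1 stuck-at-0.
Only g2 stuck-at-1 is consistent with every test.

g2 stuck-at-1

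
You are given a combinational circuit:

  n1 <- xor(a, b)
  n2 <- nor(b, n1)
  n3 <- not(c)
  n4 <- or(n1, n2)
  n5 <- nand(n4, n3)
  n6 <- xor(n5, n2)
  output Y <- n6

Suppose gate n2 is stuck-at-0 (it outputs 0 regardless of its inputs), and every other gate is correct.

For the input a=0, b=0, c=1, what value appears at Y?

1

Propagate with n2 forced: n1=0, n2=0 [stuck-at-0], n3=0, n4=0, n5=1, n6=1.
So Y = 1. (Without the fault it would be 0.)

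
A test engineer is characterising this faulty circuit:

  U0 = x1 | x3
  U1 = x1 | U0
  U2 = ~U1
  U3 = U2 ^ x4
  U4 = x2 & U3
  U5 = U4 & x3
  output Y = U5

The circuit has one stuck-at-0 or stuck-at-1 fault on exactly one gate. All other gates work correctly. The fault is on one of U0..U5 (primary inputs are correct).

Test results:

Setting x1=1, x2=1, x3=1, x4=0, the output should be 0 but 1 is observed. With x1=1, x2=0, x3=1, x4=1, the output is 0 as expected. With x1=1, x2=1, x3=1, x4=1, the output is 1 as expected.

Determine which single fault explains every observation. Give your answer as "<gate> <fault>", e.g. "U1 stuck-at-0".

Fault-free values for test 1 (x1=1, x2=1, x3=1, x4=0): U0=1, U1=1, U2=0, U3=0, U4=0, U5=0, giving Y=0. Observed 1.
Test 1: faults giving observed 1 are {U1 stuck-at-0, U2 stuck-at-1, U3 stuck-at-1, U4 stuck-at-1, U5 stuck-at-1}.
Test 2 (x1=1, x2=0, x3=1, x4=1): fault-free U0=1, U1=1, U2=0, U3=1, U4=0, U5=0 → 0; observed 0. Eliminates U4 stuck-at-1, U5 stuck-at-1.
Test 3 (x1=1, x2=1, x3=1, x4=1): fault-free U0=1, U1=1, U2=0, U3=1, U4=1, U5=1 → 1; observed 1. Eliminates U1 stuck-at-0, U2 stuck-at-1.
Only U3 stuck-at-1 is consistent with every test.

U3 stuck-at-1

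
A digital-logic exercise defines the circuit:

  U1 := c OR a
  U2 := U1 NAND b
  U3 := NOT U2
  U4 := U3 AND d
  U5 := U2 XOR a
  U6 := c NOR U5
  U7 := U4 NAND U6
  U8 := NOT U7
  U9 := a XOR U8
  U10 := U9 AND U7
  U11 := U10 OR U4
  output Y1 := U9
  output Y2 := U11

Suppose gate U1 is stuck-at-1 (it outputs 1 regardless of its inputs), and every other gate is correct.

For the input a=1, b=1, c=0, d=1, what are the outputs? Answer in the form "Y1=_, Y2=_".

Propagate with U1 forced: U1=1 [stuck-at-1], U2=0, U3=1, U4=1, U5=1, U6=0, U7=1, U8=0, U9=1, U10=1, U11=1.
So the outputs are Y1=1, Y2=1. (Same as the fault-free value — the fault is masked on this input.)

Y1=1, Y2=1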